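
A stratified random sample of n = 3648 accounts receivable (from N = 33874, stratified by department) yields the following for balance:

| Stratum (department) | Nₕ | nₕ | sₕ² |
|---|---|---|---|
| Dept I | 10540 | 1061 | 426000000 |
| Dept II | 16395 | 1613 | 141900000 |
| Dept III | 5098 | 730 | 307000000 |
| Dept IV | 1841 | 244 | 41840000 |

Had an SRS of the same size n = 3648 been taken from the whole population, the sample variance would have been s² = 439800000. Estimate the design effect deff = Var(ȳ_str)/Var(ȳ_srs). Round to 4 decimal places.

0.5776

Var(ȳ_str) = Σ Wₕ²(1−fₕ)sₕ²/nₕ with Wₕ = Nₕ/33874:
  Dept I: (10540/33874)²·(1−1061/10540)·426000000/1061 = 34959.433
  Dept II: (16395/33874)²·(1−1613/16395)·141900000/1613 = 18580.598
  Dept III: (5098/33874)²·(1−730/5098)·307000000/730 = 8161.4065
  Dept IV: (1841/33874)²·(1−244/1841)·41840000/244 = 439.36715
  → Var(ȳ_str) = 62140.805.
Var(ȳ_srs) = (1 − 3648/33874)·439800000/3648 = 107575.8.
deff = 62140.805 / 107575.8 = 0.5776.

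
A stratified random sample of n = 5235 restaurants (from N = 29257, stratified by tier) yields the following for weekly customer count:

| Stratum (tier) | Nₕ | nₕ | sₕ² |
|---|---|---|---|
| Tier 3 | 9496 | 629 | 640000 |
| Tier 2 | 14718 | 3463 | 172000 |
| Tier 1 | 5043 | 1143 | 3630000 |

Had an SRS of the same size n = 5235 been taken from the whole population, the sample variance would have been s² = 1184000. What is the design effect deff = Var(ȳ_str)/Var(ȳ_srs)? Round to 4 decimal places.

Var(ȳ_str) = Σ Wₕ²(1−fₕ)sₕ²/nₕ with Wₕ = Nₕ/29257:
  Tier 3: (9496/29257)²·(1−629/9496)·640000/629 = 100.08919
  Tier 2: (14718/29257)²·(1−3463/14718)·172000/3463 = 9.6119316
  Tier 1: (5043/29257)²·(1−1143/5043)·3630000/1143 = 72.971687
  → Var(ȳ_str) = 182.67281.
Var(ȳ_srs) = (1 − 5235/29257)·1184000/5235 = 185.70106.
deff = 182.67281 / 185.70106 = 0.9837.

0.9837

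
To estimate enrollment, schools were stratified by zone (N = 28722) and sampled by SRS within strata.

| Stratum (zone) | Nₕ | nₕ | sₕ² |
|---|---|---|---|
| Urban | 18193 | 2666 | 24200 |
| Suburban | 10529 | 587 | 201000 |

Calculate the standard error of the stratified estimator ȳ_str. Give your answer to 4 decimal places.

6.8234

Var(ȳ_str) = Σₕ Wₕ²(1 − fₕ)sₕ²/nₕ with Wₕ = Nₕ/N, N = 28722.
Urban: Wₕ = 0.63341689; term = 0.63341689²·(1 − 0.14653988)·24200/2666 = 3.1082628.
Suburban: Wₕ = 0.36658311; term = 0.36658311²·(1 − 0.05575078)·201000/587 = 43.44997.
Sum = 46.558233.
SE = √(46.558233) = 6.8234.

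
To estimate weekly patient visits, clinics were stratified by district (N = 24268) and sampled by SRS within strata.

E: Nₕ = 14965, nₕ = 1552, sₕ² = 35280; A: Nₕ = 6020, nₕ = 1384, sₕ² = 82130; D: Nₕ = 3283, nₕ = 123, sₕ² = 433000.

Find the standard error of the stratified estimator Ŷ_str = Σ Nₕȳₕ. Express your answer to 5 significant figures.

Var(Ŷ_str) = Σₕ Nₕ²(1 − fₕ)sₕ²/nₕ.
E: 14965²·(1 − 1552/14965)·35280/1552 = 4.5628848 × 10^9.
A: 6020²·(1 − 1384/6020)·82130/1384 = 1.6561728 × 10^9.
D: 3283²·(1 − 123/3283)·433000/123 = 3.6520839 × 10^10.
Sum = 4.2739897 × 10^10.
SE = √(4.2739897 × 10^10) = 206740.

206740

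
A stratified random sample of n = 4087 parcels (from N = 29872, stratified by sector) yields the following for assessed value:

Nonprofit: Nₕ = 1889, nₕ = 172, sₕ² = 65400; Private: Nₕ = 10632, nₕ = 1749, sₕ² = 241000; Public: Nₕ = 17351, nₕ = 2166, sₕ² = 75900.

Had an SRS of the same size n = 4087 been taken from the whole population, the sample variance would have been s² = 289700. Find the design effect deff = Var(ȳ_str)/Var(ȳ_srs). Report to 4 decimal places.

Var(ȳ_str) = Σ Wₕ²(1−fₕ)sₕ²/nₕ with Wₕ = Nₕ/29872:
  Nonprofit: (1889/29872)²·(1−172/1889)·65400/172 = 1.3820474
  Private: (10632/29872)²·(1−1749/10632)·241000/1749 = 14.583886
  Public: (17351/29872)²·(1−2166/17351)·75900/2166 = 10.346513
  → Var(ȳ_str) = 26.312446.
Var(ȳ_srs) = (1 − 4087/29872)·289700/4087 = 61.185243.
deff = 26.312446 / 61.185243 = 0.4300.

0.4300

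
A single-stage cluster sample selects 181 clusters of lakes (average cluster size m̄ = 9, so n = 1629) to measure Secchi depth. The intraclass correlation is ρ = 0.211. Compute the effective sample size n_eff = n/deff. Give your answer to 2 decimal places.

deff = 1 + (9 − 1)·0.211 = 1 + 1.688 = 2.688.
n_eff = 1629 / 2.688 = 606.03.

606.03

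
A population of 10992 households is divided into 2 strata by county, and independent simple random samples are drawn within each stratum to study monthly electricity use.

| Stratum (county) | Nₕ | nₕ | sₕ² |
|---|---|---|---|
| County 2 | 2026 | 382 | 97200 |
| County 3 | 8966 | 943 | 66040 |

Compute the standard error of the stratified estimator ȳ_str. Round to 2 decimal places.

Var(ȳ_str) = Σₕ Wₕ²(1 − fₕ)sₕ²/nₕ with Wₕ = Nₕ/N, N = 10992.
County 2: Wₕ = 0.18431587; term = 0.18431587²·(1 − 0.18854886)·97200/382 = 7.014403.
County 3: Wₕ = 0.81568413; term = 0.81568413²·(1 − 0.10517511)·66040/943 = 41.694374.
Sum = 48.708777.
SE = √(48.708777) = 6.98.

6.98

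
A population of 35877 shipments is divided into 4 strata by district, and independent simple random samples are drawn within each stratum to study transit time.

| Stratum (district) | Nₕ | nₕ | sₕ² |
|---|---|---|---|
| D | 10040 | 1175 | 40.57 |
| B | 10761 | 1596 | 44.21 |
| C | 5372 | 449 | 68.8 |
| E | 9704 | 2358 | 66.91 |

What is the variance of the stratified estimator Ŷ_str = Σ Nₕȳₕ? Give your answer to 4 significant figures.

1.188 × 10^7

Var(Ŷ_str) = Σₕ Nₕ²(1 − fₕ)sₕ²/nₕ.
D: 10040²·(1 − 1175/10040)·40.57/1175 = 3.0731205 × 10^6.
B: 10761²·(1 − 1596/10761)·44.21/1596 = 2.7319499 × 10^6.
C: 5372²·(1 − 449/5372)·68.8/449 = 4.0523592 × 10^6.
E: 9704²·(1 − 2358/9704)·66.91/2358 = 2.0227814 × 10^6.
Sum = 1.1880211 × 10^7.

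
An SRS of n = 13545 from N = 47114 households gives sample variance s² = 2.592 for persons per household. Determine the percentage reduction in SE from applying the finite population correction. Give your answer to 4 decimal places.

f = n/N = 13545/47114 = 0.28749416.
SE_no-fpc = √(s²/n) = 0.01383337; SE_fpc = √((1−f)s²/n) = 0.011676756.
Ratio = √(1−f) = 0.84410061. Reduction = 100·(1 − 0.84410061) = 15.5899%.

15.5899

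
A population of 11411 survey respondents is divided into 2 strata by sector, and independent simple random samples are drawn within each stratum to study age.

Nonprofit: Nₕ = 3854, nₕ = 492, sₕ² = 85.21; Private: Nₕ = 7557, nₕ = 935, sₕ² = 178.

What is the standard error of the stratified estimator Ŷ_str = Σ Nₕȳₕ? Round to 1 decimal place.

3430.9

Var(Ŷ_str) = Σₕ Nₕ²(1 − fₕ)sₕ²/nₕ.
Nonprofit: 3854²·(1 − 492/3854)·85.21/492 = 2.2440622 × 10^6.
Private: 7557²·(1 − 935/7557)·178/935 = 9.5267987 × 10^6.
Sum = 1.1770861 × 10^7.
SE = √(1.1770861 × 10^7) = 3430.9.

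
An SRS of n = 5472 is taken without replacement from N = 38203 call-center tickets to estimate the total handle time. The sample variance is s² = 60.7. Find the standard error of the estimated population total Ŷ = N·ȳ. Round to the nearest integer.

Var(Ŷ) = N²·Var(ȳ) = N²·(1 − n/N)·s²/n.
f = 5472/38203 = 0.14323482; Var(ȳ) = 0.85676518·60.7/5472 = 0.0095039558.
Var(Ŷ) = 38203² · 0.0095039558 = 1.3870731 × 10^7.
SE(Ŷ) = √(1.3870731 × 10^7) = 3724.

3724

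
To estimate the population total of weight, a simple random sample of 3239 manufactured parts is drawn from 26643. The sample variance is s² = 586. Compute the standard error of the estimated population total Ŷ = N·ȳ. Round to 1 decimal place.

10621.4

Var(Ŷ) = N²·Var(ȳ) = N²·(1 − n/N)·s²/n.
f = 3239/26643 = 0.12157039; Var(ȳ) = 0.87842961·586/3239 = 0.15892552.
Var(Ŷ) = 26643² · 0.15892552 = 1.1281319 × 10^8.
SE(Ŷ) = √(1.1281319 × 10^8) = 10621.4.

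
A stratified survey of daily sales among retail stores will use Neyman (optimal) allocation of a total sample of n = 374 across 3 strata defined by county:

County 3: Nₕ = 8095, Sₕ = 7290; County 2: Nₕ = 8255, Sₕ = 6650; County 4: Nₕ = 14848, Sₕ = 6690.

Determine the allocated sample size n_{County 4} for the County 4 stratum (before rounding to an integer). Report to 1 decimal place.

174.2

Neyman allocation: nₕ = n·NₕSₕ / Σⱼ NⱼSⱼ.
Σ NⱼSⱼ = 8095·7290 + 8255·6650 + 14848·6690 = 2.1324142 × 10^8.
n_{County 4} = 374·14848·6690 / (2.1324142 × 10^8) = 174.2.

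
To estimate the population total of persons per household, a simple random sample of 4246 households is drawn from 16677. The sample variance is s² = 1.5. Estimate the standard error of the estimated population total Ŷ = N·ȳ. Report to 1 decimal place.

Var(Ŷ) = N²·Var(ȳ) = N²·(1 − n/N)·s²/n.
f = 4246/16677 = 0.25460215; Var(ȳ) = 0.74539785·1.5/4246 = 2.6332943 × 10^-4.
Var(Ŷ) = 16677² · (2.6332943 × 10^-4) = 73237.794.
SE(Ŷ) = √(73237.794) = 270.6.

270.6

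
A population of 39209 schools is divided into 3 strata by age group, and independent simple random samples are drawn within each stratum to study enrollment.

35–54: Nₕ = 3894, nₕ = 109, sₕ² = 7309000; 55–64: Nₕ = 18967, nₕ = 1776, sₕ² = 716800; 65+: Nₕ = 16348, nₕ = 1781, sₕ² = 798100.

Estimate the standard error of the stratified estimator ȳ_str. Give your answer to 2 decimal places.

28.25

Var(ȳ_str) = Σₕ Wₕ²(1 − fₕ)sₕ²/nₕ with Wₕ = Nₕ/N, N = 39209.
35–54: Wₕ = 0.09931393; term = 0.09931393²·(1 − 0.02799178)·7309000/109 = 642.86793.
55–64: Wₕ = 0.48374098; term = 0.48374098²·(1 − 0.09363632)·716800/1776 = 85.601877.
65+: Wₕ = 0.41694509; term = 0.41694509²·(1 − 0.10894299)·798100/1781 = 69.415524.
Sum = 797.88533.
SE = √(797.88533) = 28.25.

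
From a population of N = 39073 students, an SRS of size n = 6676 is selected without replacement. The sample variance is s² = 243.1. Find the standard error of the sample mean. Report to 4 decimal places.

0.1738

Under SRS without replacement, Var(ȳ) = (1 − f)·s²/n with f = n/N = 6676/39073 = 0.17085967.
Var(ȳ) = (1 − 0.17085967)·243.1/6676 = 0.82914033·0.03641402 = 0.030192333.
SE(ȳ) = √(0.030192333) = 0.1738.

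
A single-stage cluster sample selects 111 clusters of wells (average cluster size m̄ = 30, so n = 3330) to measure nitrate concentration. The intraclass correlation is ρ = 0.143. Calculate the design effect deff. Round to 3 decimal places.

5.147

deff = 1 + (30 − 1)·0.143 = 1 + 4.147 = 5.147.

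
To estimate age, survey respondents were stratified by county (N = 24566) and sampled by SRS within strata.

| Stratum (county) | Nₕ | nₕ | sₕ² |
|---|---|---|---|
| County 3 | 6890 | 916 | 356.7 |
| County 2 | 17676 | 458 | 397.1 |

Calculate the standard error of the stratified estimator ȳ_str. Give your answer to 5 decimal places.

0.68104

Var(ȳ_str) = Σₕ Wₕ²(1 − fₕ)sₕ²/nₕ with Wₕ = Nₕ/N, N = 24566.
County 3: Wₕ = 0.28046894; term = 0.28046894²·(1 − 0.13294630)·356.7/916 = 0.026559701.
County 2: Wₕ = 0.71953106; term = 0.71953106²·(1 − 0.02591084)·397.1/458 = 0.43725241.
Sum = 0.46381211.
SE = √(0.46381211) = 0.68104.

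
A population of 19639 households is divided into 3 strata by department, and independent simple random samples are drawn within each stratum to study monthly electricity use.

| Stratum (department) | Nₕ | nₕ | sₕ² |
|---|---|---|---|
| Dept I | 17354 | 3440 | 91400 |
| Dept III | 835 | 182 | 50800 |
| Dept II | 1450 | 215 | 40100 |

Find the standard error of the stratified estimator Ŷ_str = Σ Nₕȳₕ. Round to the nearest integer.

Var(Ŷ_str) = Σₕ Nₕ²(1 − fₕ)sₕ²/nₕ.
Dept I: 17354²·(1 − 3440/17354)·91400/3440 = 6.4156305 × 10^9.
Dept III: 835²·(1 − 182/835)·50800/182 = 1.5219205 × 10^8.
Dept II: 1450²·(1 − 215/1450)·40100/215 = 3.339957 × 10^8.
Sum = 6.9018183 × 10^9.
SE = √(6.9018183 × 10^9) = 83077.

83077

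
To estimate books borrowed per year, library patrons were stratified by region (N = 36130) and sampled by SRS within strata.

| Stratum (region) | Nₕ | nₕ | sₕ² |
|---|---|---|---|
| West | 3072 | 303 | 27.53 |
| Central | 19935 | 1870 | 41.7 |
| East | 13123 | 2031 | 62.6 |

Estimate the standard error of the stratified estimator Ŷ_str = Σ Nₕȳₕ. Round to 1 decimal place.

Var(Ŷ_str) = Σₕ Nₕ²(1 − fₕ)sₕ²/nₕ.
West: 3072²·(1 − 303/3072)·27.53/303 = 772872.31.
Central: 19935²·(1 − 1870/19935)·41.7/1870 = 8.0306122 × 10^6.
East: 13123²·(1 − 2031/13123)·62.6/2031 = 4.4864972 × 10^6.
Sum = 1.3289982 × 10^7.
SE = √(1.3289982 × 10^7) = 3645.5.

3645.5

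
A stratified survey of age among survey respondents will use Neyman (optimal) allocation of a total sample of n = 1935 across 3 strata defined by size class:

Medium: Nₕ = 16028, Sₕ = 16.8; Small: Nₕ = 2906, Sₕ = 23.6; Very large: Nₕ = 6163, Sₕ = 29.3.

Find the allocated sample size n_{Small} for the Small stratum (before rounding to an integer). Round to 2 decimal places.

255.98

Neyman allocation: nₕ = n·NₕSₕ / Σⱼ NⱼSⱼ.
Σ NⱼSⱼ = 16028·16.8 + 2906·23.6 + 6163·29.3 = 518427.9.
n_{Small} = 1935·2906·23.6 / 518427.9 = 255.98.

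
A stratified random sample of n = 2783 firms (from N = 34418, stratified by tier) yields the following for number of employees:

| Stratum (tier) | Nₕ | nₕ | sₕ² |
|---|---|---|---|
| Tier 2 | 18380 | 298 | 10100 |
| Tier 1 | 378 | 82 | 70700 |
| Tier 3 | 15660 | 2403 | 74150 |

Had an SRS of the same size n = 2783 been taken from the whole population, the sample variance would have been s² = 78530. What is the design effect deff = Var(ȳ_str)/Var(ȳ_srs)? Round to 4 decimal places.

0.5783

Var(ȳ_str) = Σ Wₕ²(1−fₕ)sₕ²/nₕ with Wₕ = Nₕ/34418:
  Tier 2: (18380/34418)²·(1−298/18380)·10100/298 = 9.5088024
  Tier 1: (378/34418)²·(1−82/378)·70700/82 = 0.081436258
  Tier 3: (15660/34418)²·(1−2403/15660)·74150/2403 = 5.4078313
  → Var(ȳ_str) = 14.99807.
Var(ȳ_srs) = (1 − 2783/34418)·78530/2783 = 25.936096.
deff = 14.99807 / 25.936096 = 0.5783.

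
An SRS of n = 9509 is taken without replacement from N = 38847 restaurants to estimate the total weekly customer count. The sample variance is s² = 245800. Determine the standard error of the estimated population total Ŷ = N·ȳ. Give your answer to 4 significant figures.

171600

Var(Ŷ) = N²·Var(ȳ) = N²·(1 − n/N)·s²/n.
f = 9509/38847 = 0.24478081; Var(ȳ) = 0.75521919·245800/9509 = 19.521809.
Var(Ŷ) = 38847² · 19.521809 = 2.9460155 × 10^10.
SE(Ŷ) = √(2.9460155 × 10^10) = 171600.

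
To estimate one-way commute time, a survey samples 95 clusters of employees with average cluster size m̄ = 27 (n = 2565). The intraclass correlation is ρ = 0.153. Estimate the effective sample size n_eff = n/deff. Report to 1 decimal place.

deff = 1 + (27 − 1)·0.153 = 1 + 3.978 = 4.978.
n_eff = 2565 / 4.978 = 515.3.

515.3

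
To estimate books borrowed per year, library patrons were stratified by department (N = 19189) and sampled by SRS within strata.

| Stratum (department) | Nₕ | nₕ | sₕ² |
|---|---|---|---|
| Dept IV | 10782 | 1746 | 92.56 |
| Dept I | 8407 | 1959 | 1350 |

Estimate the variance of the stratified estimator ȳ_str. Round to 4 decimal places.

0.1155

Var(ȳ_str) = Σₕ Wₕ²(1 − fₕ)sₕ²/nₕ with Wₕ = Nₕ/N, N = 19189.
Dept IV: Wₕ = 0.56188441; term = 0.56188441²·(1 − 0.16193656)·92.56/1746 = 0.014026521.
Dept I: Wₕ = 0.43811559; term = 0.43811559²·(1 − 0.23302010)·1350/1959 = 0.10145203.
Sum = 0.11547855.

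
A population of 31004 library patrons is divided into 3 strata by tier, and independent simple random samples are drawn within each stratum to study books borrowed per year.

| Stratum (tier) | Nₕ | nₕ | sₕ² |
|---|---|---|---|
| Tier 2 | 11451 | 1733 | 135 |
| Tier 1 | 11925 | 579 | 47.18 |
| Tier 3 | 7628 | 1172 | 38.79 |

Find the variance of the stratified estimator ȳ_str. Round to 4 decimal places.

Var(ȳ_str) = Σₕ Wₕ²(1 − fₕ)sₕ²/nₕ with Wₕ = Nₕ/N, N = 31004.
Tier 2: Wₕ = 0.36933944; term = 0.36933944²·(1 − 0.15134049)·135/1733 = 0.0090182041.
Tier 1: Wₕ = 0.38462779; term = 0.38462779²·(1 − 0.04855346)·47.18/579 = 0.011469516.
Tier 3: Wₕ = 0.24603277; term = 0.24603277²·(1 − 0.15364447)·38.79/1172 = 0.0016956293.
Sum = 0.022183349.

0.0222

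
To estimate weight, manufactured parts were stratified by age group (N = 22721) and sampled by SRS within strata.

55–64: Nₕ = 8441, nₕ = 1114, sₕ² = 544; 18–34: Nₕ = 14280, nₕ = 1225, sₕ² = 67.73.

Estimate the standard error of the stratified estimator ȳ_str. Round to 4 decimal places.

Var(ȳ_str) = Σₕ Wₕ²(1 − fₕ)sₕ²/nₕ with Wₕ = Nₕ/N, N = 22721.
55–64: Wₕ = 0.37150654; term = 0.37150654²·(1 − 0.13197488)·544/1114 = 0.058503105.
18–34: Wₕ = 0.62849346; term = 0.62849346²·(1 − 0.08578431)·67.73/1225 = 0.019966189.
Sum = 0.078469294.
SE = √(0.078469294) = 0.2801.

0.2801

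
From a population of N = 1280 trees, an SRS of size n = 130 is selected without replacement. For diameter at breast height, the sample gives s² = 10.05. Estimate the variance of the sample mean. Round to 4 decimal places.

0.0695

Under SRS without replacement, Var(ȳ) = (1 − f)·s²/n with f = n/N = 130/1280 = 0.10156250.
Var(ȳ) = (1 − 0.10156250)·10.05/130 = 0.89843750·0.077307692 = 0.06945613.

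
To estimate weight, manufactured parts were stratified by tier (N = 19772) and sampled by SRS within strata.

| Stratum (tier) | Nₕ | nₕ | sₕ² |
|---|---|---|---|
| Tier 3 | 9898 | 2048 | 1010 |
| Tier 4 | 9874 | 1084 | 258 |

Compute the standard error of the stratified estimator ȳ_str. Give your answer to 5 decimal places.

0.38841

Var(ȳ_str) = Σₕ Wₕ²(1 − fₕ)sₕ²/nₕ with Wₕ = Nₕ/N, N = 19772.
Tier 3: Wₕ = 0.50060692; term = 0.50060692²·(1 − 0.20691049)·1010/2048 = 0.098018336.
Tier 4: Wₕ = 0.49939308; term = 0.49939308²·(1 − 0.10978327)·258/1084 = 0.052841023.
Sum = 0.15085936.
SE = √(0.15085936) = 0.38841.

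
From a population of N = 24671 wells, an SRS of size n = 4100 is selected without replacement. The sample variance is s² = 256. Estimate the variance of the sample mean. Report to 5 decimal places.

0.05206

Under SRS without replacement, Var(ȳ) = (1 − f)·s²/n with f = n/N = 4100/24671 = 0.16618702.
Var(ȳ) = (1 − 0.16618702)·256/4100 = 0.83381298·0.062439024 = 0.052062469.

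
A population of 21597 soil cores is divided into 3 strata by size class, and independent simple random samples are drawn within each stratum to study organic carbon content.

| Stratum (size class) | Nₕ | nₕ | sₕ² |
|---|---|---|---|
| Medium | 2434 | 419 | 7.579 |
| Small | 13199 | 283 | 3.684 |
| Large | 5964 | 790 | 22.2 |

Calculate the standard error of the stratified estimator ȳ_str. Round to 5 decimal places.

Var(ȳ_str) = Σₕ Wₕ²(1 − fₕ)sₕ²/nₕ with Wₕ = Nₕ/N, N = 21597.
Medium: Wₕ = 0.11270084; term = 0.11270084²·(1 − 0.17214462)·7.579/419 = 1.9019831 × 10^-4.
Small: Wₕ = 0.61114970; term = 0.61114970²·(1 − 0.02144102)·3.684/283 = 0.0047579009.
Large: Wₕ = 0.27614947; term = 0.27614947²·(1 − 0.13246144)·22.2/790 = 0.0018591014.
Sum = 0.0068072006.
SE = √(0.0068072006) = 0.08251.

0.08251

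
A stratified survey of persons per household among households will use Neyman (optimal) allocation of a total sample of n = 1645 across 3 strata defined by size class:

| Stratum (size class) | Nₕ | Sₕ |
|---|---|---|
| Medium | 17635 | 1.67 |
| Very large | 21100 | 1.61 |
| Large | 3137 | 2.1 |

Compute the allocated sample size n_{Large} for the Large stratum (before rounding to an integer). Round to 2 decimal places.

Neyman allocation: nₕ = n·NₕSₕ / Σⱼ NⱼSⱼ.
Σ NⱼSⱼ = 17635·1.67 + 21100·1.61 + 3137·2.1 = 70009.15.
n_{Large} = 1645·3137·2.1 / 70009.15 = 154.79.

154.79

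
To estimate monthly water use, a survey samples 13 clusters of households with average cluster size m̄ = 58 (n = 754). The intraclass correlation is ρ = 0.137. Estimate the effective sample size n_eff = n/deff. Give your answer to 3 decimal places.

deff = 1 + (58 − 1)·0.137 = 1 + 7.809 = 8.809.
n_eff = 754 / 8.809 = 85.594.

85.594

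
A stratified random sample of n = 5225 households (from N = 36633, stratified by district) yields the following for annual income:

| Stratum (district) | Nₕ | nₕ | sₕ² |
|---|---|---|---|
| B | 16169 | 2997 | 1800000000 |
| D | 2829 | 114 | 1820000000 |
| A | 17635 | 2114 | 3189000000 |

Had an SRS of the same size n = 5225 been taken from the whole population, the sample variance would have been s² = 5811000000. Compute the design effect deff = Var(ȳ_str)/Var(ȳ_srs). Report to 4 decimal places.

0.5185

Var(ȳ_str) = Σ Wₕ²(1−fₕ)sₕ²/nₕ with Wₕ = Nₕ/36633:
  B: (16169/36633)²·(1−2997/16169)·1800000000/2997 = 95318.165
  D: (2829/36633)²·(1−114/2829)·1820000000/114 = 91374.36
  A: (17635/36633)²·(1−2114/17635)·3189000000/2114 = 307680.33
  → Var(ȳ_str) = 494372.86.
Var(ȳ_srs) = (1 − 5225/36633)·5811000000/5225 = 953525.64.
deff = 494372.86 / 953525.64 = 0.5185.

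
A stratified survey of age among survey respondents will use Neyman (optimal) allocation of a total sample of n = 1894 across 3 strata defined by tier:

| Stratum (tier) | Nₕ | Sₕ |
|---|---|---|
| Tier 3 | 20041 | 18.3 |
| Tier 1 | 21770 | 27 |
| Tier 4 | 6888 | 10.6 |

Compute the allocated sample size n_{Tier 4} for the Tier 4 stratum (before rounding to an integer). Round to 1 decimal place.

134.6

Neyman allocation: nₕ = n·NₕSₕ / Σⱼ NⱼSⱼ.
Σ NⱼSⱼ = 20041·18.3 + 21770·27 + 6888·10.6 = 1.0275531 × 10^6.
n_{Tier 4} = 1894·6888·10.6 / (1.0275531 × 10^6) = 134.6.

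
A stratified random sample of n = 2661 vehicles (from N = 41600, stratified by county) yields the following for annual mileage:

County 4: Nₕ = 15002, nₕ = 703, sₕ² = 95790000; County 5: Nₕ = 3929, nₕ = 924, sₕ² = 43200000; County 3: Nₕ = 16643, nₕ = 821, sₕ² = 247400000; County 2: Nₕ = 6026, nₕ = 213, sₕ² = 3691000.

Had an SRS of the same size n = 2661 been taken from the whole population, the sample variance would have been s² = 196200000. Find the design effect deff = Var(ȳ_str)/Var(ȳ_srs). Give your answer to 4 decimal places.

0.9188

Var(ȳ_str) = Σ Wₕ²(1−fₕ)sₕ²/nₕ with Wₕ = Nₕ/41600:
  County 4: (15002/41600)²·(1−703/15002)·95790000/703 = 16890.131
  County 5: (3929/41600)²·(1−924/3929)·43200000/924 = 318.97131
  County 3: (16643/41600)²·(1−821/16643)·247400000/821 = 45852.484
  County 2: (6026/41600)²·(1−213/6026)·3691000/213 = 350.75771
  → Var(ȳ_str) = 63412.344.
Var(ȳ_srs) = (1 − 2661/41600)·196200000/2661 = 69015.334.
deff = 63412.344 / 69015.334 = 0.9188.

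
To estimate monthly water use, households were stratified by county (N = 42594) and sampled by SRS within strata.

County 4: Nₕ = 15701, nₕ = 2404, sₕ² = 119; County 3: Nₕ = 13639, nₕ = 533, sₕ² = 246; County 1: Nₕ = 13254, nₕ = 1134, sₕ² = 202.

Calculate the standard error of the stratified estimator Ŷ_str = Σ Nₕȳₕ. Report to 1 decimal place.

Var(Ŷ_str) = Σₕ Nₕ²(1 − fₕ)sₕ²/nₕ.
County 4: 15701²·(1 − 2404/15701)·119/2404 = 1.0334595 × 10^7.
County 3: 13639²·(1 − 533/13639)·246/533 = 8.2501262 × 10^7.
County 1: 13254²·(1 − 1134/13254)·202/1134 = 2.8614615 × 10^7.
Sum = 1.2145047 × 10^8.
SE = √(1.2145047 × 10^8) = 11020.5.

11020.5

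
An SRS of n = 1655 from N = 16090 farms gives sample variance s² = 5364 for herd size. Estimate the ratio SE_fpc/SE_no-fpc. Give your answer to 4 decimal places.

f = n/N = 1655/16090 = 0.10285892.
SE_no-fpc = √(s²/n) = 1.8003021; SE_fpc = √((1−f)s²/n) = 1.7052017.
Ratio = √(1−f) = 0.94717532.

0.9472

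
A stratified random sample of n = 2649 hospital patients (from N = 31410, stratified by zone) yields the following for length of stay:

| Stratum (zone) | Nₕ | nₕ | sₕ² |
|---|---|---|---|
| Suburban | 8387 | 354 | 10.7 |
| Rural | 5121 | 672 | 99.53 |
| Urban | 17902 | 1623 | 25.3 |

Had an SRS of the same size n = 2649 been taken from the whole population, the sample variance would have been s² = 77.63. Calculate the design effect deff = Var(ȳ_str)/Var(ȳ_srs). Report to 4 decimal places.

Var(ȳ_str) = Σ Wₕ²(1−fₕ)sₕ²/nₕ with Wₕ = Nₕ/31410:
  Suburban: (8387/31410)²·(1−354/8387)·10.7/354 = 0.002064092
  Rural: (5121/31410)²·(1−672/5121)·99.53/672 = 0.0034203145
  Urban: (17902/31410)²·(1−1623/17902)·25.3/1623 = 0.0046046371
  → Var(ȳ_str) = 0.010089044.
Var(ȳ_srs) = (1 − 2649/31410)·77.63/2649 = 0.026833892.
deff = 0.010089044 / 0.026833892 = 0.3760.

0.3760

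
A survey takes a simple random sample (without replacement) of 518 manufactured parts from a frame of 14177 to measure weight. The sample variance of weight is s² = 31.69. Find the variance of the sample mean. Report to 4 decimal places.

Under SRS without replacement, Var(ȳ) = (1 − f)·s²/n with f = n/N = 518/14177 = 0.03653805.
Var(ȳ) = (1 − 0.03653805)·31.69/518 = 0.96346195·0.061177606 = 0.058942295.

0.0589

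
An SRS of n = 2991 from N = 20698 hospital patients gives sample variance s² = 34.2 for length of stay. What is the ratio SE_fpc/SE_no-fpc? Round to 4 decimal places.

f = n/N = 2991/20698 = 0.14450672.
SE_no-fpc = √(s²/n) = 0.1069313; SE_fpc = √((1−f)s²/n) = 0.098903839.
Ratio = √(1−f) = 0.92492880.

0.9249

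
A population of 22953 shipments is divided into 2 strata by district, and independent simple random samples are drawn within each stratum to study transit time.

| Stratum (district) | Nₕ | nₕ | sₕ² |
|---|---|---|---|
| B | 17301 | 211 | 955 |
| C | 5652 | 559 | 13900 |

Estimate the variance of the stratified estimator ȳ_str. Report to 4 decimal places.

3.8988

Var(ȳ_str) = Σₕ Wₕ²(1 − fₕ)sₕ²/nₕ with Wₕ = Nₕ/N, N = 22953.
B: Wₕ = 0.75375768; term = 0.75375768²·(1 − 0.01219583)·955/211 = 2.5401261.
C: Wₕ = 0.24624232; term = 0.24624232²·(1 − 0.09890304)·13900/559 = 1.358626.
Sum = 3.8987521.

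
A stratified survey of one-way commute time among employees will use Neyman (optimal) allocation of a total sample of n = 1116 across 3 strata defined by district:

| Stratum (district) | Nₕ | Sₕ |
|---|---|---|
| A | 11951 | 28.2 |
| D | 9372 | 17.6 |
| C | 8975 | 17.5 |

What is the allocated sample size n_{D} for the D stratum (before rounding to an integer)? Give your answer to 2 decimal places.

279.32

Neyman allocation: nₕ = n·NₕSₕ / Σⱼ NⱼSⱼ.
Σ NⱼSⱼ = 11951·28.2 + 9372·17.6 + 8975·17.5 = 659027.9.
n_{D} = 1116·9372·17.6 / 659027.9 = 279.32.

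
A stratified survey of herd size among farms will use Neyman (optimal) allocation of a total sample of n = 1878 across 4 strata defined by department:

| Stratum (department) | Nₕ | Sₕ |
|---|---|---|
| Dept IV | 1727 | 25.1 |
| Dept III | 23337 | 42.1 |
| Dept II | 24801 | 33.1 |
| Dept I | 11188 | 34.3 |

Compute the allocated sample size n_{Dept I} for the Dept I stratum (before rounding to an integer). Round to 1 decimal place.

323.1

Neyman allocation: nₕ = n·NₕSₕ / Σⱼ NⱼSⱼ.
Σ NⱼSⱼ = 1727·25.1 + 23337·42.1 + 24801·33.1 + 11188·34.3 = 2.2304969 × 10^6.
n_{Dept I} = 1878·11188·34.3 / (2.2304969 × 10^6) = 323.1.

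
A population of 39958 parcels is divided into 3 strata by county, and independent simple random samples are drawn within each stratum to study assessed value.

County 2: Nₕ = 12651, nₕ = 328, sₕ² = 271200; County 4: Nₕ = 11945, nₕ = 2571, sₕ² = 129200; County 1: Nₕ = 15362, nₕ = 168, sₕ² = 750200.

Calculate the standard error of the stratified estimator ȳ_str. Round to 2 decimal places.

27.15

Var(ȳ_str) = Σₕ Wₕ²(1 − fₕ)sₕ²/nₕ with Wₕ = Nₕ/N, N = 39958.
County 2: Wₕ = 0.31660744; term = 0.31660744²·(1 − 0.02592680)·271200/328 = 80.732734.
County 4: Wₕ = 0.29893889; term = 0.29893889²·(1 − 0.21523650)·129200/2571 = 3.5242285.
County 1: Wₕ = 0.38445368; term = 0.38445368²·(1 − 0.01093608)·750200/168 = 652.80005.
Sum = 737.05701.
SE = √(737.05701) = 27.15.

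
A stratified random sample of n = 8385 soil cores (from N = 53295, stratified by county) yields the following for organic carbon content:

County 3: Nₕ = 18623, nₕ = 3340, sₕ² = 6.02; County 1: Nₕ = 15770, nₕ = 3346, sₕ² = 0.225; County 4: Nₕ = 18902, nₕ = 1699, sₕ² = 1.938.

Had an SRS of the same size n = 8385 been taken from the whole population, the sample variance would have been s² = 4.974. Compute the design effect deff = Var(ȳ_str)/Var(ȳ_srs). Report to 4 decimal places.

Var(ȳ_str) = Σ Wₕ²(1−fₕ)sₕ²/nₕ with Wₕ = Nₕ/53295:
  County 3: (18623/53295)²·(1−3340/18623)·6.02/3340 = 1.8060732 × 10^-4
  County 1: (15770/53295)²·(1−3346/15770)·0.225/3346 = 4.6384917 × 10^-6
  County 4: (18902/53295)²·(1−1699/18902)·1.938/1699 = 1.3058684 × 10^-4
  → Var(ȳ_str) = 3.1583265 × 10^-4.
Var(ȳ_srs) = (1 − 8385/53295)·4.974/8385 = 4.9987257 × 10^-4.
deff = (3.1583265 × 10^-4) / (4.9987257 × 10^-4) = 0.6318.

0.6318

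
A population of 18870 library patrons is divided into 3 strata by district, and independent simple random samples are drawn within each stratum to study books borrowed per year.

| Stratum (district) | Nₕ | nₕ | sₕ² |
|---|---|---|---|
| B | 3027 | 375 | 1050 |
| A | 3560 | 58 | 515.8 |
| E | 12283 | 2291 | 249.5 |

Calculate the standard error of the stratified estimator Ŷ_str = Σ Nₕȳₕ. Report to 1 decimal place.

Var(Ŷ_str) = Σₕ Nₕ²(1 − fₕ)sₕ²/nₕ.
B: 3027²·(1 − 375/3027)·1050/375 = 2.2477291 × 10^7.
A: 3560²·(1 − 58/3560)·515.8/58 = 1.1087139 × 10^8.
E: 12283²·(1 − 2291/12283)·249.5/2291 = 1.3366027 × 10^7.
Sum = 1.4671471 × 10^8.
SE = √(1.4671471 × 10^8) = 12112.6.

12112.6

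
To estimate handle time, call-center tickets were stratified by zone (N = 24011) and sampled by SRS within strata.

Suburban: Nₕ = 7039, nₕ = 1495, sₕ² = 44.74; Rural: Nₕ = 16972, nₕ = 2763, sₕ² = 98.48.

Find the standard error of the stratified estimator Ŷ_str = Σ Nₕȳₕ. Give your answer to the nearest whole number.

3125

Var(Ŷ_str) = Σₕ Nₕ²(1 − fₕ)sₕ²/nₕ.
Suburban: 7039²·(1 − 1495/7039)·44.74/1495 = 1.1678551 × 10^6.
Rural: 16972²·(1 − 2763/16972)·98.48/2763 = 8.5953525 × 10^6.
Sum = 9.7632076 × 10^6.
SE = √(9.7632076 × 10^6) = 3125.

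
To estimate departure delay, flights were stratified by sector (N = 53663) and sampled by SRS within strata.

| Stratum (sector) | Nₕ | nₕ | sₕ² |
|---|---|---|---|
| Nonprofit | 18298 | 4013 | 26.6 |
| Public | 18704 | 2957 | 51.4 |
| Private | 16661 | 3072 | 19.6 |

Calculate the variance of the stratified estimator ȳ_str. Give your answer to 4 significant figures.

Var(ȳ_str) = Σₕ Wₕ²(1 − fₕ)sₕ²/nₕ with Wₕ = Nₕ/N, N = 53663.
Nonprofit: Wₕ = 0.34097982; term = 0.34097982²·(1 − 0.21931359)·26.6/4013 = 6.016535 × 10^-4.
Public: Wₕ = 0.34854555; term = 0.34854555²·(1 − 0.15809453)·51.4/2957 = 0.0017778463.
Private: Wₕ = 0.31047463; term = 0.31047463²·(1 − 0.18438269)·19.6/3072 = 5.0161848 × 10^-4.
Sum = 0.0028811183.

0.002881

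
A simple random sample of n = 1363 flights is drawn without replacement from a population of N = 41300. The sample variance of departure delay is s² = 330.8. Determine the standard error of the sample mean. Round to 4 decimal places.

Under SRS without replacement, Var(ȳ) = (1 − f)·s²/n with f = n/N = 1363/41300 = 0.03300242.
Var(ȳ) = (1 − 0.03300242)·330.8/1363 = 0.96699758·0.24269993 = 0.23469024.
SE(ȳ) = √(0.23469024) = 0.4844.

0.4844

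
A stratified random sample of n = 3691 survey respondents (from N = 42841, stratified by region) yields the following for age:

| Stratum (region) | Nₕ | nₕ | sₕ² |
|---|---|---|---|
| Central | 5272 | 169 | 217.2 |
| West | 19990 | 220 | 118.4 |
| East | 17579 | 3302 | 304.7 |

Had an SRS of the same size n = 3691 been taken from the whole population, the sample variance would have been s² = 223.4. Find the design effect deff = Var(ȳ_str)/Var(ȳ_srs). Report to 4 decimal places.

Var(ȳ_str) = Σ Wₕ²(1−fₕ)sₕ²/nₕ with Wₕ = Nₕ/42841:
  Central: (5272/42841)²·(1−169/5272)·217.2/169 = 0.018838872
  West: (19990/42841)²·(1−220/19990)·118.4/220 = 0.11588555
  East: (17579/42841)²·(1−3302/17579)·304.7/3302 = 0.012618488
  → Var(ȳ_str) = 0.14734291.
Var(ȳ_srs) = (1 − 3691/42841)·223.4/3691 = 0.055310972.
deff = 0.14734291 / 0.055310972 = 2.6639.

2.6639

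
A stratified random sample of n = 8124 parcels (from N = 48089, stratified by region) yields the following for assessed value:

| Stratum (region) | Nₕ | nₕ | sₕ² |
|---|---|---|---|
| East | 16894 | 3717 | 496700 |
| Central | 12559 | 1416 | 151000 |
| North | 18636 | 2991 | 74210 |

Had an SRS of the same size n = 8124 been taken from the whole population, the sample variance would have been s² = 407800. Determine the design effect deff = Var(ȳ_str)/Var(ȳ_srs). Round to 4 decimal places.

0.5380

Var(ȳ_str) = Σ Wₕ²(1−fₕ)sₕ²/nₕ with Wₕ = Nₕ/48089:
  East: (16894/48089)²·(1−3717/16894)·496700/3717 = 12.8635
  Central: (12559/48089)²·(1−1416/12559)·151000/1416 = 6.4532634
  North: (18636/48089)²·(1−2991/18636)·74210/2991 = 3.1281156
  → Var(ȳ_str) = 22.444879.
Var(ȳ_srs) = (1 − 8124/48089)·407800/8124 = 41.716838.
deff = 22.444879 / 41.716838 = 0.5380.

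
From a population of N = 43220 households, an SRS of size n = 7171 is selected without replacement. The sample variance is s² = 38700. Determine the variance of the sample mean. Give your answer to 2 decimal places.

Under SRS without replacement, Var(ȳ) = (1 − f)·s²/n with f = n/N = 7171/43220 = 0.16591856.
Var(ȳ) = (1 − 0.16591856)·38700/7171 = 0.83408144·5.3967369 = 4.5013181.

4.50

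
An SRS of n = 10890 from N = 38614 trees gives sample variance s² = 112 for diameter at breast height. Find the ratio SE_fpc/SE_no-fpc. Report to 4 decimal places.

0.8473

f = n/N = 10890/38614 = 0.28202206.
SE_no-fpc = √(s²/n) = 0.10141334; SE_fpc = √((1−f)s²/n) = 0.085931149.
Ratio = √(1−f) = 0.84733579.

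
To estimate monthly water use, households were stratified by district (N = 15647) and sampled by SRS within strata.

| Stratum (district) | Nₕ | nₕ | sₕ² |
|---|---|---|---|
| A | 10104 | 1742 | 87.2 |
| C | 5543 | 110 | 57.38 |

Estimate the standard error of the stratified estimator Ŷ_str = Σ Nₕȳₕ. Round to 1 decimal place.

Var(Ŷ_str) = Σₕ Nₕ²(1 − fₕ)sₕ²/nₕ.
A: 10104²·(1 − 1742/10104)·87.2/1742 = 4.2293326 × 10^6.
C: 5543²·(1 − 110/5543)·57.38/110 = 1.5709141 × 10^7.
Sum = 1.9938474 × 10^7.
SE = √(1.9938474 × 10^7) = 4465.3.

4465.3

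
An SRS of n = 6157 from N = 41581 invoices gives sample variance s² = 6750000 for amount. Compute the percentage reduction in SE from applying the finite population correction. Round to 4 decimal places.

f = n/N = 6157/41581 = 0.14807244.
SE_no-fpc = √(s²/n) = 33.11062; SE_fpc = √((1−f)s²/n) = 30.561076.
Ratio = √(1−f) = 0.92299922. Reduction = 100·(1 − 0.92299922) = 7.7001%.

7.7001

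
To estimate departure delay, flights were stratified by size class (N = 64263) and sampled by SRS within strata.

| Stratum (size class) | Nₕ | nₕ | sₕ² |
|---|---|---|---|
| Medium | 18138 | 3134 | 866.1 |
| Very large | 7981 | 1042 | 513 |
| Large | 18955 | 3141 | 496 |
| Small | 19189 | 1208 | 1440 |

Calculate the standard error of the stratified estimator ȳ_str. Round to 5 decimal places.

Var(ȳ_str) = Σₕ Wₕ²(1 − fₕ)sₕ²/nₕ with Wₕ = Nₕ/N, N = 64263.
Medium: Wₕ = 0.28224639; term = 0.28224639²·(1 − 0.17278642)·866.1/3134 = 0.018211407.
Very large: Wₕ = 0.12419277; term = 0.12419277²·(1 − 0.13056008)·513/1042 = 0.0066020963.
Large: Wₕ = 0.29495977; term = 0.29495977²·(1 − 0.16570826)·496/3141 = 0.011461917.
Small: Wₕ = 0.29860106; term = 0.29860106²·(1 − 0.06295273)·1440/1208 = 0.099595508.
Sum = 0.13587093.
SE = √(0.13587093) = 0.36861.

0.36861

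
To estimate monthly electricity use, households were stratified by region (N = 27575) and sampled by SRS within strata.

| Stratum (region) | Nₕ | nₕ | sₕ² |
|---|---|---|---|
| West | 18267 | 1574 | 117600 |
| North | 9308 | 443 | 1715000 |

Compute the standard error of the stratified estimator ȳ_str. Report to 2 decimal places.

Var(ȳ_str) = Σₕ Wₕ²(1 − fₕ)sₕ²/nₕ with Wₕ = Nₕ/N, N = 27575.
West: Wₕ = 0.66244787; term = 0.66244787²·(1 − 0.08616631)·117600/1574 = 29.962164.
North: Wₕ = 0.33755213; term = 0.33755213²·(1 − 0.04759347)·1715000/443 = 420.1114.
Sum = 450.07356.
SE = √(450.07356) = 21.21.

21.21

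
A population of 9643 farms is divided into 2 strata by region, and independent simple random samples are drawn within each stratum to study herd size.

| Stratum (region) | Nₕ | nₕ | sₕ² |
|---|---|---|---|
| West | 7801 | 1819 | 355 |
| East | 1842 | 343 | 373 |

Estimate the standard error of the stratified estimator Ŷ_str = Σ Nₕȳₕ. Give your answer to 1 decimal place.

Var(Ŷ_str) = Σₕ Nₕ²(1 − fₕ)sₕ²/nₕ.
West: 7801²·(1 − 1819/7801)·355/1819 = 9.1073566 × 10^6.
East: 1842²·(1 − 343/1842)·373/343 = 3.0026587 × 10^6.
Sum = 1.2110015 × 10^7.
SE = √(1.2110015 × 10^7) = 3479.9.

3479.9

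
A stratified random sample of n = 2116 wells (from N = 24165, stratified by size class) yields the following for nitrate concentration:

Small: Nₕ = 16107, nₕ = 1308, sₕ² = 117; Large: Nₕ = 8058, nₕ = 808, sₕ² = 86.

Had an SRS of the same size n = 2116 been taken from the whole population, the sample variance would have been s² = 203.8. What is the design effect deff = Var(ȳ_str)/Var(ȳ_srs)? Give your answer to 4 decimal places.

0.5367

Var(ȳ_str) = Σ Wₕ²(1−fₕ)sₕ²/nₕ with Wₕ = Nₕ/24165:
  Small: (16107/24165)²·(1−1308/16107)·117/1308 = 0.036513339
  Large: (8058/24165)²·(1−808/8058)·86/808 = 0.010648263
  → Var(ȳ_str) = 0.047161602.
Var(ȳ_srs) = (1 − 2116/24165)·203.8/2116 = 0.087880115.
deff = 0.047161602 / 0.087880115 = 0.5367.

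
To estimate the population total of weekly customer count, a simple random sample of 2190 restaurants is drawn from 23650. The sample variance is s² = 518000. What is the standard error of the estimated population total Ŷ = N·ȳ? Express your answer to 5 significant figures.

Var(Ŷ) = N²·Var(ȳ) = N²·(1 − n/N)·s²/n.
f = 2190/23650 = 0.09260042; Var(ȳ) = 0.90739958·518000/2190 = 214.62693.
Var(Ŷ) = 23650² · 214.62693 = 1.2004567 × 10^11.
SE(Ŷ) = √(1.2004567 × 10^11) = 346480.

346480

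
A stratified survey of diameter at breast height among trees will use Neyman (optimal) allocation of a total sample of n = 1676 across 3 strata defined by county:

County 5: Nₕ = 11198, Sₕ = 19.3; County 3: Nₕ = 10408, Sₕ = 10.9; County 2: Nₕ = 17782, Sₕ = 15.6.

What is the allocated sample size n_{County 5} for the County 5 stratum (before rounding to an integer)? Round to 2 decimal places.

Neyman allocation: nₕ = n·NₕSₕ / Σⱼ NⱼSⱼ.
Σ NⱼSⱼ = 11198·19.3 + 10408·10.9 + 17782·15.6 = 606967.8.
n_{County 5} = 1676·11198·19.3 / 606967.8 = 596.77.

596.77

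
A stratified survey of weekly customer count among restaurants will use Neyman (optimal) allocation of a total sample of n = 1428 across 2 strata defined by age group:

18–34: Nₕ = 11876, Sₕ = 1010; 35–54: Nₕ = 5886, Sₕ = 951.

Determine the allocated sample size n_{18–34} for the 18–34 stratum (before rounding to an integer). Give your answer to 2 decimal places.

Neyman allocation: nₕ = n·NₕSₕ / Σⱼ NⱼSⱼ.
Σ NⱼSⱼ = 11876·1010 + 5886·951 = 1.7592346 × 10^7.
n_{18–34} = 1428·11876·1010 / (1.7592346 × 10^7) = 973.63.

973.63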